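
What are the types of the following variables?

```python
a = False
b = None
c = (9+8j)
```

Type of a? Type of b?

a is assigned the constant False, which has type bool; b is assigned None, whose type is NoneType

bool, NoneType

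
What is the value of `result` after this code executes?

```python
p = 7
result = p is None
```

p = 7; result = False

False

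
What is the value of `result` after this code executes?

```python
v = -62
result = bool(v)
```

v = -62; result = True

True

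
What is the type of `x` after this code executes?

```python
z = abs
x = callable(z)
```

callable() returns bool

bool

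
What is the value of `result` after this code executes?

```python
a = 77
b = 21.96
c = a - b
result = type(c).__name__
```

a is int; b is float; c is float; result = 'float'

'float'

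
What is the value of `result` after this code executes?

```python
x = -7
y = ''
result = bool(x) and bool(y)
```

x = -7; y = ''; result = False

False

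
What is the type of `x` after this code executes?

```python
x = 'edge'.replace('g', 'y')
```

str.replace() returns str

str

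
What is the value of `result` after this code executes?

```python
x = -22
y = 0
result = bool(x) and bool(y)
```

x = -22; y = 0; result = False

False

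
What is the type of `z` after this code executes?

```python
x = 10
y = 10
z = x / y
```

int / int = float

float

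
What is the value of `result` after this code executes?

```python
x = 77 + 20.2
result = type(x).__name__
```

x is float; result = 'float'

'float'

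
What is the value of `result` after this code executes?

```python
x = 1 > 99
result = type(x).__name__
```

x is bool; result = 'bool'

'bool'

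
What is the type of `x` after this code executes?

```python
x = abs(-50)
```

abs() of int returns int

int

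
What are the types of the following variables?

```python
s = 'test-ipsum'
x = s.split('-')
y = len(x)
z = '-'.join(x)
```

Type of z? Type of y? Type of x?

str.join() returns str; len() returns int; str.split() returns list

str, int, list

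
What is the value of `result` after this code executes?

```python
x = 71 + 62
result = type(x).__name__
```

x is int; result = 'int'

'int'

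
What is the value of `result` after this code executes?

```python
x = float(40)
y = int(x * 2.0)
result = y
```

x = 40.0; y = 80; result = 80

80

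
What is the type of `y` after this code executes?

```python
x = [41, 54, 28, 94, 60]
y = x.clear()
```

list.clear() returns None

NoneType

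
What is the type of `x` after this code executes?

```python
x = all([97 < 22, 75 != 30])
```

all() returns bool

bool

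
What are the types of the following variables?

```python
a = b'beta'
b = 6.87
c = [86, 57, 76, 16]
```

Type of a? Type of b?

a is assigned a bytes literal (b'...' prefix); b is assigned a number with a decimal point, so it is a float

bytes, float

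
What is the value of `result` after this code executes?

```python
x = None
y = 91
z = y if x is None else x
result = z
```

x = None; y = 91; z = 91; result = 91

91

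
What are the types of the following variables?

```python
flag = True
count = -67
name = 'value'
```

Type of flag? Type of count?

flag is assigned the constant True, which has type bool; count is assigned a bare integer (no decimal point), so it is an int

bool, int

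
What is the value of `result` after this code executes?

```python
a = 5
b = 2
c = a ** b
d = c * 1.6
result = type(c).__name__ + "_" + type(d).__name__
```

a is int; b is int; c is int; d is float; result = 'int_float'

'int_float'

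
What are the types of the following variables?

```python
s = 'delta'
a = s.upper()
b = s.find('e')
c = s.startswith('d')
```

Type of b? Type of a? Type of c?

find() returns int; upper() returns str; startswith() returns bool

int, str, bool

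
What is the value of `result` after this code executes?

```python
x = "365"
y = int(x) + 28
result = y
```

x = '365'; y = 393; result = 393

393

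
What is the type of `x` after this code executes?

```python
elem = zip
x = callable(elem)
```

callable() returns bool

bool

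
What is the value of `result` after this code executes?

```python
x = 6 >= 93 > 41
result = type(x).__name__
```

x is bool; result = 'bool'

'bool'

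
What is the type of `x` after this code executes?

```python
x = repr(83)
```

repr() returns str

str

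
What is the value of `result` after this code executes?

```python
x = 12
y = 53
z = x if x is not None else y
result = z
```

x = 12; y = 53; z = 12; result = 12

12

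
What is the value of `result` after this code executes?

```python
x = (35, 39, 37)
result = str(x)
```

x = (35, 39, 37); result = '(35, 39, 37)'

'(35, 39, 37)'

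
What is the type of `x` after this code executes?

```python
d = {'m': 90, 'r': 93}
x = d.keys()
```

.keys() returns dict_keys view

dict_keys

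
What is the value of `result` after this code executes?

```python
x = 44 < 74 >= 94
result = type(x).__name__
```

x is bool; result = 'bool'

'bool'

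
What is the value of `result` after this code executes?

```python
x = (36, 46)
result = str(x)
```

x = (36, 46); result = '(36, 46)'

'(36, 46)'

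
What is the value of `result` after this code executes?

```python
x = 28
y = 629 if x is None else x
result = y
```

x = 28; y = 28; result = 28

28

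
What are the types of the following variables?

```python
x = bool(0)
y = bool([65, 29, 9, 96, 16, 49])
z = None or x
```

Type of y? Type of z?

bool() returns bool; None or bool returns the bool

bool, bool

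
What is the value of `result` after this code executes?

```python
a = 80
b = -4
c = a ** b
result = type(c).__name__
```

a is int; b is int; c is float; result = 'float'

'float'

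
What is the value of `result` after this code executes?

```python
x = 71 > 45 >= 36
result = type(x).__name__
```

x is bool; result = 'bool'

'bool'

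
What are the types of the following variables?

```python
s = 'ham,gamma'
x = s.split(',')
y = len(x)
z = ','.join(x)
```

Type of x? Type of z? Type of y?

str.split() returns list; str.join() returns str; len() returns int

list, str, int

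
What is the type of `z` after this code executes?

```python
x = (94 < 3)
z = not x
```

'not' returns bool

bool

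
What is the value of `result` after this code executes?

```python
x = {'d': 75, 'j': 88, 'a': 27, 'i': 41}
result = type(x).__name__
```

x is dict; result = 'dict'

'dict'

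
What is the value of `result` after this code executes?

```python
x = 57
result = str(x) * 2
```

x = 57; result = '5757'

'5757'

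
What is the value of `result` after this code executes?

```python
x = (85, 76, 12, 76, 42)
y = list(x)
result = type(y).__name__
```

x is tuple; y is list; result = 'list'

'list'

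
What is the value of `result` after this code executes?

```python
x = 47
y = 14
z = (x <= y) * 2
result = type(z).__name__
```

x is int; y is int; z is int; result = 'int'

'int'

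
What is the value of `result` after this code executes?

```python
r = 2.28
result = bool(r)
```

r = 2.28; result = True

True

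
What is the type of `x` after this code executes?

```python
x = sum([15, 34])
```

sum() of ints returns int

int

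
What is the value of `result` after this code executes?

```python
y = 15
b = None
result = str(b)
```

y = 15; b = None; result = 'None'

'None'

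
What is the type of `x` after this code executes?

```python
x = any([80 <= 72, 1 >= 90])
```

any() returns bool

bool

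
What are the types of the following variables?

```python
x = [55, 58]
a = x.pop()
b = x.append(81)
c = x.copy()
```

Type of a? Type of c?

pop() returns element; copy() returns list

int, list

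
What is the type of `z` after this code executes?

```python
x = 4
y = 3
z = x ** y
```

positive int ** positive int = int

int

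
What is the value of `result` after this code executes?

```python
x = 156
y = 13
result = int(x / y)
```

x = 156; y = 13; result = 12

12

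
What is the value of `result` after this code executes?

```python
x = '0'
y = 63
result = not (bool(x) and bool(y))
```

x = '0'; y = 63; result = False

False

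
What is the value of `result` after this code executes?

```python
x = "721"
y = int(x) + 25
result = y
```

x = '721'; y = 746; result = 746

746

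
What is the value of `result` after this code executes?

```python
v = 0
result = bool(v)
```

v = 0; result = False

False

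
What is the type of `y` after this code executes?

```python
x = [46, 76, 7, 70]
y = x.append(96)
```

list.append() returns None (mutates in place)

NoneType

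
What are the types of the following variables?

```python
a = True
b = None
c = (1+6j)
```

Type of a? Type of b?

a is assigned the constant True, which has type bool; b is assigned None, whose type is NoneType

bool, NoneType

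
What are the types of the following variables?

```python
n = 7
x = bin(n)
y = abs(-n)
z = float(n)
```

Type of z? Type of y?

float() returns float; abs() of int returns int

float, int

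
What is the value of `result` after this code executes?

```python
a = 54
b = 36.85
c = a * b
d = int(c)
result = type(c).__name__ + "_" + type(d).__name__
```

a is int; b is float; c is float; d is int; result = 'float_int'

'float_int'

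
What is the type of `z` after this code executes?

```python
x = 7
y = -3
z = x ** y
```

int ** negative = float

float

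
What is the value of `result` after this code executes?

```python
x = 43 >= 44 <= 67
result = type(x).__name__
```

x is bool; result = 'bool'

'bool'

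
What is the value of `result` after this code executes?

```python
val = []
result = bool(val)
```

val = []; result = False

False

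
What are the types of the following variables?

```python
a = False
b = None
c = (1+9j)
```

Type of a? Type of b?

a is assigned the constant False, which has type bool; b is assigned None, whose type is NoneType

bool, NoneType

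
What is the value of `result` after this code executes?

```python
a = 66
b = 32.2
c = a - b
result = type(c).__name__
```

a is int; b is float; c is float; result = 'float'

'float'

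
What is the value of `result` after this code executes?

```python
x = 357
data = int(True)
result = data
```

x = 357; data = 1; result = 1

1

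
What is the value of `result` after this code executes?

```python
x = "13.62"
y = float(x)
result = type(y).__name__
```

x is str; y is float; result = 'float'

'float'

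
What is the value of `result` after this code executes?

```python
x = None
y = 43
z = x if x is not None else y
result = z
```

x = None; y = 43; z = 43; result = 43

43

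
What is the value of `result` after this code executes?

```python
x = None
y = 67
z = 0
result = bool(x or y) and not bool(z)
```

x = None; y = 67; z = 0; result = True

True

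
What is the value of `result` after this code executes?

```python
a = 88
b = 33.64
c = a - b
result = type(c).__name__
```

a is int; b is float; c is float; result = 'float'

'float'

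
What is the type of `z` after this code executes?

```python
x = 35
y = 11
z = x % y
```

int % int = int

int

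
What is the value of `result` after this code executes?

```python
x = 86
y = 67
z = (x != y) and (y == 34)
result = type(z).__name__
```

x is int; y is int; z is bool; result = 'bool'

'bool'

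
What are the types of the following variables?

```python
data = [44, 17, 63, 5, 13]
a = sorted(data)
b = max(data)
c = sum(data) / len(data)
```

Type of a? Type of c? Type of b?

sorted() returns list; int / int = float; max of ints returns int

list, float, int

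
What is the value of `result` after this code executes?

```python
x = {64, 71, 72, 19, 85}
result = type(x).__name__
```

x is set; result = 'set'

'set'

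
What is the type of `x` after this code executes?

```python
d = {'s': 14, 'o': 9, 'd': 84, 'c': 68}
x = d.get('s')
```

dict.get() returns value type when found

int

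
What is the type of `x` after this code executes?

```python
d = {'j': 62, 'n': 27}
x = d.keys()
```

.keys() returns dict_keys view

dict_keys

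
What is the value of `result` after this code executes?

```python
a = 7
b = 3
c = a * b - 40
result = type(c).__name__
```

a is int; b is int; c is int; result = 'int'

'int'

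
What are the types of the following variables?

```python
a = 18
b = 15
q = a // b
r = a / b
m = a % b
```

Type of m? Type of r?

% of ints returns int; / returns float

int, float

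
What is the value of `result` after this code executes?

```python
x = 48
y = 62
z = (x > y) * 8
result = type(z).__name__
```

x is int; y is int; z is int; result = 'int'

'int'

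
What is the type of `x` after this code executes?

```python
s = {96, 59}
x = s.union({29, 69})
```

set.union() returns a new set

set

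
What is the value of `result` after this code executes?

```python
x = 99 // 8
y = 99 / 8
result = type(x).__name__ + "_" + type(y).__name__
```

x is int; y is float; result = 'int_float'

'int_float'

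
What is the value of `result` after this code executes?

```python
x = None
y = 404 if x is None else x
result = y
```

x = None; y = 404; result = 404

404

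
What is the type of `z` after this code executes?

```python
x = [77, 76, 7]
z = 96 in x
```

'in' operator returns bool

bool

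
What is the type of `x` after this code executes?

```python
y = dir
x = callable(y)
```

callable() returns bool

bool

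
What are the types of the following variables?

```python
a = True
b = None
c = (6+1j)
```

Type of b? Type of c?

b is assigned None, whose type is NoneType; c is assigned (6+1j), an int plus an imaginary literal (j suffix), which evaluates to complex

NoneType, complex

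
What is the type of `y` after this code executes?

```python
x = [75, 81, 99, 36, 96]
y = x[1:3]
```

Slicing a list returns a list

list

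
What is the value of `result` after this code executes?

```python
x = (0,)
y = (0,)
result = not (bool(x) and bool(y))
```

x = (0,); y = (0,); result = False

False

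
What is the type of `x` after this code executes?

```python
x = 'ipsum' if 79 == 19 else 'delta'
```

Both branches of conditional are str

str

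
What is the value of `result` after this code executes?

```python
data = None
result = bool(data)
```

data = None; result = False

False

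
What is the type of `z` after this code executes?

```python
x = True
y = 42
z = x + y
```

bool + int = int (bool is subclass of int)

int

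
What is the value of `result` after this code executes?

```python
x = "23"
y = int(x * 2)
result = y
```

x = '23'; y = 2323; result = 2323

2323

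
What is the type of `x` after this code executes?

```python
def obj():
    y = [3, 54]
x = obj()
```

Function without return returns None

NoneType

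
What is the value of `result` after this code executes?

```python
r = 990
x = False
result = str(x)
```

r = 990; x = False; result = 'False'

'False'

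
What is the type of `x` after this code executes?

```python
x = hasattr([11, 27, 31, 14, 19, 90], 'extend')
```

hasattr() returns bool

bool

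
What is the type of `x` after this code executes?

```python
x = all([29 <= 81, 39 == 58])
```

all() returns bool

bool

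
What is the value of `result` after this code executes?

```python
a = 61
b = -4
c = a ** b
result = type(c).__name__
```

a is int; b is int; c is float; result = 'float'

'float'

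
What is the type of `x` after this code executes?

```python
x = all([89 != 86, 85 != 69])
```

all() returns bool

bool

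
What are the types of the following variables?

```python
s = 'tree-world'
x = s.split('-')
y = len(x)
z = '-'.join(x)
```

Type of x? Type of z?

str.split() returns list; str.join() returns str

list, str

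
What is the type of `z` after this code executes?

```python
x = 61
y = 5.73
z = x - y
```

int - float = float

float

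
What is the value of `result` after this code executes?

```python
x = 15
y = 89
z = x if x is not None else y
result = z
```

x = 15; y = 89; z = 15; result = 15

15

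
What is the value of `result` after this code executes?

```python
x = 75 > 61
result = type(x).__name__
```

x is bool; result = 'bool'

'bool'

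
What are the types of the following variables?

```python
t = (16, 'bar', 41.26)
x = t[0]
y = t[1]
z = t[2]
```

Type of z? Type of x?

tuple[2] is float; tuple[0] is int

float, int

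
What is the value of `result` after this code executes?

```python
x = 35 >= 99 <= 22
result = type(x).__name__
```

x is bool; result = 'bool'

'bool'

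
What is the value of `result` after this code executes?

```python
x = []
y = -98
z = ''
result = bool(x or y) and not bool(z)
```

x = []; y = -98; z = ''; result = True

True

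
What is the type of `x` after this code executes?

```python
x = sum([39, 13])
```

sum() of ints returns int

int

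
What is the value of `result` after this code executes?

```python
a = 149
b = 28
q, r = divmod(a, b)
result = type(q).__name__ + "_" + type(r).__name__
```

a is int; b is int; q is int; r is int; result = 'int_int'

'int_int'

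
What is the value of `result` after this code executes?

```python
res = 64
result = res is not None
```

res = 64; result = True

True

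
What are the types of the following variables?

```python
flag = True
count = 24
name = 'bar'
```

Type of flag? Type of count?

flag is assigned the constant True, which has type bool; count is assigned a bare integer (no decimal point), so it is an int

bool, int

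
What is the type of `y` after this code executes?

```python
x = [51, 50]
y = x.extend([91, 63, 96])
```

list.extend() returns None

NoneType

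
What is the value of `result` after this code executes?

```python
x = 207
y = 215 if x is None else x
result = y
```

x = 207; y = 207; result = 207

207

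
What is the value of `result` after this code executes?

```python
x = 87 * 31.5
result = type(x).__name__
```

x is float; result = 'float'

'float'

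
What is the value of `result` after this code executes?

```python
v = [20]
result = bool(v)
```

v = [20]; result = True

True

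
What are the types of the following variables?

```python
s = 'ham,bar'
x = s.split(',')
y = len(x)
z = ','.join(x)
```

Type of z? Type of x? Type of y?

str.join() returns str; str.split() returns list; len() returns int

str, list, int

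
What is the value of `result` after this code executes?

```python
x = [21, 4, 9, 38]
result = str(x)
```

x = [21, 4, 9, 38]; result = '[21, 4, 9, 38]'

'[21, 4, 9, 38]'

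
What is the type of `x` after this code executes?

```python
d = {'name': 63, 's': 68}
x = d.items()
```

dict.items() returns dict_items view

dict_items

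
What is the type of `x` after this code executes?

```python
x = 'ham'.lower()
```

str.lower() returns str

str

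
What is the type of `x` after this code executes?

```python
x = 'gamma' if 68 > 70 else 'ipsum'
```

Both branches of conditional are str

str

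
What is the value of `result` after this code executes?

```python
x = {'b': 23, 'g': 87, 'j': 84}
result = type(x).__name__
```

x is dict; result = 'dict'

'dict'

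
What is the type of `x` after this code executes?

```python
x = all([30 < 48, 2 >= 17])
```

all() returns bool

bool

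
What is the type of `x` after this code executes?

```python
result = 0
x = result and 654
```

'and' returns first falsy value (0 is int)

int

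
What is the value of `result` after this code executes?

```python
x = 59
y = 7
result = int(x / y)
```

x = 59; y = 7; result = 8

8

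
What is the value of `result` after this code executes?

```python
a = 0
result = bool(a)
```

a = 0; result = False

False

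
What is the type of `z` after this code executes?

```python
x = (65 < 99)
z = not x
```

'not' returns bool

bool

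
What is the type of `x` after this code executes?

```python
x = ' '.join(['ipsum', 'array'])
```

str.join() returns str

str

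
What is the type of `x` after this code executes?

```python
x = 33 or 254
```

'or' returns first truthy value (int)

int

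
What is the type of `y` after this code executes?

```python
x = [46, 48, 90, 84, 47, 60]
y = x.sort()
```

list.sort() returns None (mutates in place)

NoneType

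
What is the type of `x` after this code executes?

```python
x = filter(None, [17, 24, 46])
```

filter() returns a filter object

filter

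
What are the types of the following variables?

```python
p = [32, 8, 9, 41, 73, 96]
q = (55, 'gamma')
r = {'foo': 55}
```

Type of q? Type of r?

q is assigned a tuple (parenthesized, comma-separated values); r is assigned a dict literal ({key: value})

tuple, dict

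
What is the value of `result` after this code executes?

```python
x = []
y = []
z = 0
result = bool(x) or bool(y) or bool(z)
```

x = []; y = []; z = 0; result = False

False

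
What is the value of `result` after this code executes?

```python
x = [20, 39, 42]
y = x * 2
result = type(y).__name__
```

x is list; y is list; result = 'list'

'list'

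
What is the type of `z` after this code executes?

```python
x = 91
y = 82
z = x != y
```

Comparison returns bool

bool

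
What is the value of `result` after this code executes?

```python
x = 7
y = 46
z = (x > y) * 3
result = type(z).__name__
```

x is int; y is int; z is int; result = 'int'

'int'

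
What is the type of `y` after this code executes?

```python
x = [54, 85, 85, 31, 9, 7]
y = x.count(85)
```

list.count() returns int

int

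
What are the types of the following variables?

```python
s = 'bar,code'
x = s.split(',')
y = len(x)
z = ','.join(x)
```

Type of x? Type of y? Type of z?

str.split() returns list; len() returns int; str.join() returns str

list, int, str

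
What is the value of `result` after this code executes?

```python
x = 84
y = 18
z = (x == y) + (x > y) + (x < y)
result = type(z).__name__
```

x is int; y is int; z is int; result = 'int'

'int'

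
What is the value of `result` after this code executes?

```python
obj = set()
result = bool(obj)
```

obj = set(); result = False

False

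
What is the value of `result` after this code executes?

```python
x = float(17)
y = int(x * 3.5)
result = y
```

x = 17.0; y = 59; result = 59

59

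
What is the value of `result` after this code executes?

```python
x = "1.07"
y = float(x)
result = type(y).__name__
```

x is str; y is float; result = 'float'

'float'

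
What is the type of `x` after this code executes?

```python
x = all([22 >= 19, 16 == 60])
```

all() returns bool

bool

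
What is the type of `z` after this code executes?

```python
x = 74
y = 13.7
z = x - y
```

int - float = float

float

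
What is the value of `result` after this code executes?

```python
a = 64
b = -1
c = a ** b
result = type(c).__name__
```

a is int; b is int; c is float; result = 'float'

'float'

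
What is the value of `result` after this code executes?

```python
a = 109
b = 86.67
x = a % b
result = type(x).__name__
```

a is int; b is float; x is float; result = 'float'

'float'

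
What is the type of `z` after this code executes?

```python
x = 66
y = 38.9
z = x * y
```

int * float = float

float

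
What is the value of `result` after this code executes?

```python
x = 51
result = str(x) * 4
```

x = 51; result = '51515151'

'51515151'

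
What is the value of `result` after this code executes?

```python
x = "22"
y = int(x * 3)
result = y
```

x = '22'; y = 222222; result = 222222

222222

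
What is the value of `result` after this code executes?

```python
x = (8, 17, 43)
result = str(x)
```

x = (8, 17, 43); result = '(8, 17, 43)'

'(8, 17, 43)'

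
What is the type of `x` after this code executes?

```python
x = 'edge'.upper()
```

str.upper() returns str

str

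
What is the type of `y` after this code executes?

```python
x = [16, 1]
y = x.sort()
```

list.sort() returns None (mutates in place)

NoneType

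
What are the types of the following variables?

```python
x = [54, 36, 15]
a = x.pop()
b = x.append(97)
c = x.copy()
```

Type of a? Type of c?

pop() returns element; copy() returns list

int, list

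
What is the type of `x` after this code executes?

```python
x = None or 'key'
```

'or' with None returns the other truthy value (str)

str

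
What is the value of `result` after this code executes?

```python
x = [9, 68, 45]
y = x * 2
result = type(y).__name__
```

x is list; y is list; result = 'list'

'list'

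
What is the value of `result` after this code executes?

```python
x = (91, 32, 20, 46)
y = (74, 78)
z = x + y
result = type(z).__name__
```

x is tuple; y is tuple; z is tuple; result = 'tuple'

'tuple'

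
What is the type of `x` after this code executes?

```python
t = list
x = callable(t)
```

callable() returns bool

bool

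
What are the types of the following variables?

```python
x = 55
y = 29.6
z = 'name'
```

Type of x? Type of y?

x is assigned a bare integer (no decimal point), so it is an int; y is assigned a number with a decimal point, so it is a float

int, float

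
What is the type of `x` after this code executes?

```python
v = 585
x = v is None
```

'is' comparison returns bool

bool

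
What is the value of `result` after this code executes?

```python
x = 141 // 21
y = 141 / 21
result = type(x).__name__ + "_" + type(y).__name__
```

x is int; y is float; result = 'int_float'

'int_float'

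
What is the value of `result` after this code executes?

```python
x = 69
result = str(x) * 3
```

x = 69; result = '696969'

'696969'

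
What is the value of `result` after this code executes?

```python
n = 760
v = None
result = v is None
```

n = 760; v = None; result = True

True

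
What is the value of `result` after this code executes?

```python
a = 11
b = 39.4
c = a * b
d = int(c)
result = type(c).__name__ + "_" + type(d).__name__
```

a is int; b is float; c is float; d is int; result = 'float_int'

'float_int'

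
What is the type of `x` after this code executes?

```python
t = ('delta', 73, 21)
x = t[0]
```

Index 0 of tuple is a str literal

str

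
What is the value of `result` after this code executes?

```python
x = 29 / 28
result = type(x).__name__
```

x is float; result = 'float'

'float'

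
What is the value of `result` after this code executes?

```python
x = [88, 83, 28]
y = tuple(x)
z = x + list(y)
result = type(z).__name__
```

x is list; y is tuple; z is list; result = 'list'

'list'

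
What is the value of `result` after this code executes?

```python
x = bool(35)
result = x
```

x = True; result = True

True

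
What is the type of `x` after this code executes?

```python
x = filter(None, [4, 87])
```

filter() returns a filter object

filter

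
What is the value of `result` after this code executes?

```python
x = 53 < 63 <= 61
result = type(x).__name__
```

x is bool; result = 'bool'

'bool'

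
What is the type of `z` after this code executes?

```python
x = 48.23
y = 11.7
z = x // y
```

float // float = float

float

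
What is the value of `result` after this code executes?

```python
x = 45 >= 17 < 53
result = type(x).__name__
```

x is bool; result = 'bool'

'bool'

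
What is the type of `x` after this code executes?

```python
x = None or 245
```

'or' with None returns the other truthy value

int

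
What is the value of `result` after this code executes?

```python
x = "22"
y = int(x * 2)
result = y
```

x = '22'; y = 2222; result = 2222

2222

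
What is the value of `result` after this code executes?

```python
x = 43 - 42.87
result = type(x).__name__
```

x is float; result = 'float'

'float'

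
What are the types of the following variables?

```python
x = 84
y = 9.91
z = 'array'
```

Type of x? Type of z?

x is assigned a bare integer (no decimal point), so it is an int; z is assigned a quoted string literal, so it is a str

int, str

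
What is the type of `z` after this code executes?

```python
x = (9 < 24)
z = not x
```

'not' returns bool

bool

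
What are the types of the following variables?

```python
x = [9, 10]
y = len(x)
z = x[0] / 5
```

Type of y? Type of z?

len() returns int; int / int = float

int, float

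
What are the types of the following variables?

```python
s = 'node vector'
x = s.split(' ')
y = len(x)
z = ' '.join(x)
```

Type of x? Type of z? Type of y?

str.split() returns list; str.join() returns str; len() returns int

list, str, int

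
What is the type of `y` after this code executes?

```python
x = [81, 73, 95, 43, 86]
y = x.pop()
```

list.pop() returns the popped element

int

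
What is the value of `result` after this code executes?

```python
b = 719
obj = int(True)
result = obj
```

b = 719; obj = 1; result = 1

1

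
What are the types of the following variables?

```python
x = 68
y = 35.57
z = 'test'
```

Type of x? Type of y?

x is assigned a bare integer (no decimal point), so it is an int; y is assigned a number with a decimal point, so it is a float

int, float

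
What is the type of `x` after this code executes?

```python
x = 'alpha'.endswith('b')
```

str.endswith() returns bool

bool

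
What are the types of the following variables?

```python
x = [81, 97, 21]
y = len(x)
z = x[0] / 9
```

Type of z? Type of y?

int / int = float; len() returns int

float, int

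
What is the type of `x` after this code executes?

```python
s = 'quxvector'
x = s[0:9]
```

Slicing a str returns str

str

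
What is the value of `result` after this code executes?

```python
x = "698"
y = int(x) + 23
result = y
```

x = '698'; y = 721; result = 721

721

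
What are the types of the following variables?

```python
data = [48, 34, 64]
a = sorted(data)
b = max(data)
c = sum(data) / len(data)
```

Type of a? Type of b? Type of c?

sorted() returns list; max of ints returns int; int / int = float

list, int, float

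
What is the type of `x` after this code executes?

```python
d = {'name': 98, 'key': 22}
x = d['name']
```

Accessing dict[str, int] with str key returns int

int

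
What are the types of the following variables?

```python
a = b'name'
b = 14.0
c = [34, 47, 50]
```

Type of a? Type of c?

a is assigned a bytes literal (b'...' prefix); c is assigned a list literal (square brackets)

bytes, list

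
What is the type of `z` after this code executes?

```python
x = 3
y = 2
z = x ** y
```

positive int ** positive int = int

int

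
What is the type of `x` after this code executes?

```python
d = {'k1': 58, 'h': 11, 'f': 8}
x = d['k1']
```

Accessing dict[str, int] with str key returns int

int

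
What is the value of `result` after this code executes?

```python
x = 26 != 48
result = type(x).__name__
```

x is bool; result = 'bool'

'bool'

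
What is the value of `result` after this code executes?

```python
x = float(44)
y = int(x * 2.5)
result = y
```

x = 44.0; y = 110; result = 110

110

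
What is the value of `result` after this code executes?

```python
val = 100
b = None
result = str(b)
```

val = 100; b = None; result = 'None'

'None'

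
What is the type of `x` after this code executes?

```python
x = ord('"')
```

ord() returns int (code point)

int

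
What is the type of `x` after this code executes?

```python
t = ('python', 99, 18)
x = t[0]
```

Index 0 of tuple is a str literal

str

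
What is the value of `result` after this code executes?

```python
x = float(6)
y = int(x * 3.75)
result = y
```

x = 6.0; y = 22; result = 22

22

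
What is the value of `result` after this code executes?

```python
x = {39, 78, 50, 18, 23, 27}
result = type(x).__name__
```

x is set; result = 'set'

'set'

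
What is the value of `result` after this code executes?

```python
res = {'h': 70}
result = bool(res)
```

res = {'h': 70}; result = True

True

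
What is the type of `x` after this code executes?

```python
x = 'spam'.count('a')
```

str.count() returns int

int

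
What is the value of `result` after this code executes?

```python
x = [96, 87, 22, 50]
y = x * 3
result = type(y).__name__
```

x is list; y is list; result = 'list'

'list'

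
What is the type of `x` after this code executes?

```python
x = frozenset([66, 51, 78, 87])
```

frozenset() returns frozenset

frozenset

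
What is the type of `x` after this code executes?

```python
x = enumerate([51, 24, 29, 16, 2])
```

enumerate() returns an enumerate object

enumerate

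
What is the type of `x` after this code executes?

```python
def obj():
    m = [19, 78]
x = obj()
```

Function without return returns None

NoneType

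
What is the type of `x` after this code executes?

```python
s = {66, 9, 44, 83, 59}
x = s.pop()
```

Popping from set[int] returns int

int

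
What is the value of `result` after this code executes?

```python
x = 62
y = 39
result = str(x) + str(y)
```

x = 62; y = 39; result = '6239'

'6239'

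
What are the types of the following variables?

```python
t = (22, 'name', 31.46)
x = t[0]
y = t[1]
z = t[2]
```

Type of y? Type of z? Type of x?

tuple[1] is str; tuple[2] is float; tuple[0] is int

str, float, int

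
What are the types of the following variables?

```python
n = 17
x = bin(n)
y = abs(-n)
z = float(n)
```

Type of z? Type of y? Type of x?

float() returns float; abs() of int returns int; bin() returns str

float, int, str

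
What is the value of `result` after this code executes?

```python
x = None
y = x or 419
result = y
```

x = None; y = 419; result = 419

419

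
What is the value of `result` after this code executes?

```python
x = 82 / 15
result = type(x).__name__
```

x is float; result = 'float'

'float'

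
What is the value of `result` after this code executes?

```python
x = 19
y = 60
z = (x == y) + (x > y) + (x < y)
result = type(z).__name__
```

x is int; y is int; z is int; result = 'int'

'int'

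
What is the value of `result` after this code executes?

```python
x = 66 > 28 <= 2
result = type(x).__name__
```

x is bool; result = 'bool'

'bool'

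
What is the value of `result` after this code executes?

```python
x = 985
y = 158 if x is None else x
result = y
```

x = 985; y = 985; result = 985

985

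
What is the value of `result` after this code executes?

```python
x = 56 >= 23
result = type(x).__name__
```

x is bool; result = 'bool'

'bool'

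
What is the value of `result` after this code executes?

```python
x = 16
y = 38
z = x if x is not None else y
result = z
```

x = 16; y = 38; z = 16; result = 16

16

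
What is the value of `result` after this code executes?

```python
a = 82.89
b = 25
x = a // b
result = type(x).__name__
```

a is float; b is int; x is float; result = 'float'

'float'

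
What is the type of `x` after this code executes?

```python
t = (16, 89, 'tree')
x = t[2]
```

Index 2 of tuple is a str literal

str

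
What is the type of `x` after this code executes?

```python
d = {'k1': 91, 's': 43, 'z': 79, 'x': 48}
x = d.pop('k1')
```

dict.pop() returns the value

int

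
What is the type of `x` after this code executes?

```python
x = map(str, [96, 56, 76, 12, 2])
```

map() returns a map object

map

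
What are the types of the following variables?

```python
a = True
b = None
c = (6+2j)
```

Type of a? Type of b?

a is assigned the constant True, which has type bool; b is assigned None, whose type is NoneType

bool, NoneType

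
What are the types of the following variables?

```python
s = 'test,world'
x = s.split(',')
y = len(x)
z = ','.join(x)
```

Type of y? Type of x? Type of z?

len() returns int; str.split() returns list; str.join() returns str

int, list, str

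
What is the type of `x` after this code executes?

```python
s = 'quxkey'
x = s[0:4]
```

Slicing a str returns str

str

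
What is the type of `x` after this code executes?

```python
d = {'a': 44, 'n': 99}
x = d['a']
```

Accessing dict[str, int] with str key returns int

int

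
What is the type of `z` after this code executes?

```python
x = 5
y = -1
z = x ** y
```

int ** negative = float

float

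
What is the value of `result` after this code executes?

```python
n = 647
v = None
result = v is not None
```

n = 647; v = None; result = False

False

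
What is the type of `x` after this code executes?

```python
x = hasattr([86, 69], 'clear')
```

hasattr() returns bool

bool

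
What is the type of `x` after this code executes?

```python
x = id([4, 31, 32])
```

id() returns int

int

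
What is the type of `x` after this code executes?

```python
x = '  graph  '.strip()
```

str.strip() returns str

str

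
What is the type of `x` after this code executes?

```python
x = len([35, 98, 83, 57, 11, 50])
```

len() always returns int

int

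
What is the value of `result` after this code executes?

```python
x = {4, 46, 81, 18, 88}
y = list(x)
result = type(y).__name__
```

x is set; y is list; result = 'list'

'list'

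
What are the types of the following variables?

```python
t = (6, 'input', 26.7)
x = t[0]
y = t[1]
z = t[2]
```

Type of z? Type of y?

tuple[2] is float; tuple[1] is str

float, str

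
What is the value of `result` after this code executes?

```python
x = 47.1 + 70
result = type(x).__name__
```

x is float; result = 'float'

'float'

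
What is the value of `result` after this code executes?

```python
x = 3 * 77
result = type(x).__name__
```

x is int; result = 'int'

'int'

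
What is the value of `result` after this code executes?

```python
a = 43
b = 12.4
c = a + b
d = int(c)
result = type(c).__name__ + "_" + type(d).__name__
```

a is int; b is float; c is float; d is int; result = 'float_int'

'float_int'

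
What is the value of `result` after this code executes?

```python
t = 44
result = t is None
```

t = 44; result = False

False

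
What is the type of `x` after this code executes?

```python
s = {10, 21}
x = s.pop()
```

Popping from set[int] returns int

int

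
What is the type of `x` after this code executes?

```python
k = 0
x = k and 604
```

'and' returns first falsy value (0 is int)

int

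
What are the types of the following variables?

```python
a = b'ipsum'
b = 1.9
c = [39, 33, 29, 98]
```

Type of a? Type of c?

a is assigned a bytes literal (b'...' prefix); c is assigned a list literal (square brackets)

bytes, list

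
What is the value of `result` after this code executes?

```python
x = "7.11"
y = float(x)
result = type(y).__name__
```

x is str; y is float; result = 'float'

'float'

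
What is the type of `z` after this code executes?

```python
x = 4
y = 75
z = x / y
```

int / int = float

float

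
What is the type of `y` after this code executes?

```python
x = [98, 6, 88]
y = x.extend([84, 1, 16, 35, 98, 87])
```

list.extend() returns None

NoneType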